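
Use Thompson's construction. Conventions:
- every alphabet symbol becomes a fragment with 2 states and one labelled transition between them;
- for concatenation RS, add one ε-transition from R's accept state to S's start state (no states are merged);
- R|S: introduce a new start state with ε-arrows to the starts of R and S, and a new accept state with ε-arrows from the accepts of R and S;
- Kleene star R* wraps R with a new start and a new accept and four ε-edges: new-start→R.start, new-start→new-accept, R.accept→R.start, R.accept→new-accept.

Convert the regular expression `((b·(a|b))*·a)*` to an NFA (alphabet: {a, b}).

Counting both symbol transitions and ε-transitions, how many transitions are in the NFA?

Per subexpression:
Each of the 4 symbol leaves contributes 1 transition (1 symbol, 0 ε).
  a|b = 6 transitions (2 symbol, 4 ε)
  b·(a|b) = 8 transitions (3 symbol, 5 ε)
  (b·(a|b))* = 12 transitions (3 symbol, 9 ε)
  (b·(a|b))*·a = 14 transitions (4 symbol, 10 ε)
  ((b·(a|b))*·a)* = 18 transitions (4 symbol, 14 ε)

18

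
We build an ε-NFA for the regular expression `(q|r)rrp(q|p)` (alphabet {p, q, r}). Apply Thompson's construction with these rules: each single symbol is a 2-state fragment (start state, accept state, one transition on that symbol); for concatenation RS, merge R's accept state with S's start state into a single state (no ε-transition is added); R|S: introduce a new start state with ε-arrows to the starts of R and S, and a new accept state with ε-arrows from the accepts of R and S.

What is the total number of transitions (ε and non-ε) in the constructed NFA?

Recursing over subexpressions:
Each of the 7 symbol leaves contributes 1 transition (1 symbol, 0 ε).
  q|r : 6 transitions (2 symbol, 4 ε)
  q|p : 6 transitions (2 symbol, 4 ε)
  (q|r)rrp(q|p) : 15 transitions (7 symbol, 8 ε)

15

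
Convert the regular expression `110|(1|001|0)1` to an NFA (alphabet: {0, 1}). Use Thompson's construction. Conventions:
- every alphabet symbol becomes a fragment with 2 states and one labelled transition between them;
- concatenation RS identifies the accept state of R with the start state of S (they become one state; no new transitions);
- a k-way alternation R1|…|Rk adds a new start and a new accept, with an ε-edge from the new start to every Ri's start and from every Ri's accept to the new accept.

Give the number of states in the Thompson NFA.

Per subexpression:
Each of the 9 symbol leaves contributes a 2-state fragment.
  110 — 4 states
  001 — 4 states
  1|001|0 — 10 states
  (1|001|0)1 — 11 states
  110|(1|001|0)1 — 17 states

17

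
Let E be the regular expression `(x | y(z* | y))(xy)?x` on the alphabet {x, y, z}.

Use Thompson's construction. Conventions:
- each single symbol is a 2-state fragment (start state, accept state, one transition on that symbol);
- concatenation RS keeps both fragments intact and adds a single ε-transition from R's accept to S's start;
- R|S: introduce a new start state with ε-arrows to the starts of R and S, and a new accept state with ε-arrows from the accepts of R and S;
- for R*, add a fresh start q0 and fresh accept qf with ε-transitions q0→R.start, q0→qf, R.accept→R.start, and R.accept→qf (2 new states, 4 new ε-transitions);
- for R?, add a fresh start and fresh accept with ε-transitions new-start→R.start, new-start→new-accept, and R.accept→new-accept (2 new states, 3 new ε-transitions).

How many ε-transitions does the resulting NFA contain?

19

Building bottom-up:
Each of the 7 symbol leaves contributes 0 ε-transitions.
  z* → 4 ε-transitions
  z* | y → 8 ε-transitions
  y(z* | y) → 9 ε-transitions
  x | y(z* | y) → 13 ε-transitions
  xy → 1 ε-transition
  (xy)? → 4 ε-transitions
  (x | y(z* | y))(xy)?x → 19 ε-transitions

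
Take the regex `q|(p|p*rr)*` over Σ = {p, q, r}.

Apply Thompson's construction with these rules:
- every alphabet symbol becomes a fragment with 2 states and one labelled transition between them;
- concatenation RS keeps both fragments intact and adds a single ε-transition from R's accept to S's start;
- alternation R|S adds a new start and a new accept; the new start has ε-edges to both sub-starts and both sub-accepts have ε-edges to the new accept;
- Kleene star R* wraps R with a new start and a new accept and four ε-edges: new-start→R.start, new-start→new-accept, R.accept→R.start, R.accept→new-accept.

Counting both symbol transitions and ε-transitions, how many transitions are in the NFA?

23

Recursing over subexpressions:
Each of the 5 symbol leaves contributes 1 transition (1 symbol, 0 ε).
  p* : 5 transitions (1 symbol, 4 ε)
  p*rr : 9 transitions (3 symbol, 6 ε)
  p|p*rr : 14 transitions (4 symbol, 10 ε)
  (p|p*rr)* : 18 transitions (4 symbol, 14 ε)
  q|(p|p*rr)* : 23 transitions (5 symbol, 18 ε)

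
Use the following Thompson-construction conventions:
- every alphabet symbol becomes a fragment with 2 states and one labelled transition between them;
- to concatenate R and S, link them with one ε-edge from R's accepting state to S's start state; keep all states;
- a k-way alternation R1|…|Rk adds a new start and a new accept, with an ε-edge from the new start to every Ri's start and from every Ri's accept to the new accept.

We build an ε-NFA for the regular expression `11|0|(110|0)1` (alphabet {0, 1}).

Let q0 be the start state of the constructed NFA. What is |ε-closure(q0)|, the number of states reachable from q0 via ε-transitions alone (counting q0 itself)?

6

Work bottom-up. For each fragment F, track |ε-closure(F.start)| and whether F's accept lies in that closure (i.e. whether F accepts ε). A single-symbol fragment has closure size 1 and does not accept ε.
  11 — same as the first factor's closure: C = 1
  110 — C equals the left operand's closure size = 1 (its accept is not ε-reachable, so the closure stops there)
  110|0 — new start ε-reaches every alternative's start; none of them accept ε, so the new accept is not reached: C = 1 + 1 + 1 = 3
  (110|0)1 — C equals the left operand's closure size = 3 (its accept is not ε-reachable, so the closure stops there)
  11|0|(110|0)1 — C = 1 + 1 + 1 + 3 = 6 (the new accept is not ε-reachable since no branch accepts ε)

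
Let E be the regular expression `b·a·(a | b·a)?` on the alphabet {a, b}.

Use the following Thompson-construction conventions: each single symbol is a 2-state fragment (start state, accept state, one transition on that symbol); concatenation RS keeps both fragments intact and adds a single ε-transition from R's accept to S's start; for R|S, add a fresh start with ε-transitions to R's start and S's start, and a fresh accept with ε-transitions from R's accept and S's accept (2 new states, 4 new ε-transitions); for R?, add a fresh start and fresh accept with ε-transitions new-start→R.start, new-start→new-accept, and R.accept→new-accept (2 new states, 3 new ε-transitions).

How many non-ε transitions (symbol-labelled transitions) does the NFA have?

5

Building bottom-up:
Each of the 5 symbol leaves contributes exactly 1 symbol transition.
  b·a = 2 symbol transitions
  a | b·a = 3 symbol transitions
  (a | b·a)? = 3 symbol transitions
  b·a·(a | b·a)? = 5 symbol transitions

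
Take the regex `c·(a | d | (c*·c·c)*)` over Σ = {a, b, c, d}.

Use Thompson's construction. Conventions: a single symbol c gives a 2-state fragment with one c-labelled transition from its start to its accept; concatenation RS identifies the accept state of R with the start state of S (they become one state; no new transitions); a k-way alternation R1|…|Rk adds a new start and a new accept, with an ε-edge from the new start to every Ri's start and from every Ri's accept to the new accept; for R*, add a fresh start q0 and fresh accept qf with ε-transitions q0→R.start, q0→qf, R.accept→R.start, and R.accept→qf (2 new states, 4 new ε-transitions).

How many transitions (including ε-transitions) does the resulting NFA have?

20

Per subexpression:
Each of the 6 symbol leaves contributes 1 transition (1 symbol, 0 ε).
  c* = 5 transitions (1 symbol, 4 ε)
  c*·c·c = 7 transitions (3 symbol, 4 ε)
  (c*·c·c)* = 11 transitions (3 symbol, 8 ε)
  a | d | (c*·c·c)* = 19 transitions (5 symbol, 14 ε)
  c·(a | d | (c*·c·c)*) = 20 transitions (6 symbol, 14 ε)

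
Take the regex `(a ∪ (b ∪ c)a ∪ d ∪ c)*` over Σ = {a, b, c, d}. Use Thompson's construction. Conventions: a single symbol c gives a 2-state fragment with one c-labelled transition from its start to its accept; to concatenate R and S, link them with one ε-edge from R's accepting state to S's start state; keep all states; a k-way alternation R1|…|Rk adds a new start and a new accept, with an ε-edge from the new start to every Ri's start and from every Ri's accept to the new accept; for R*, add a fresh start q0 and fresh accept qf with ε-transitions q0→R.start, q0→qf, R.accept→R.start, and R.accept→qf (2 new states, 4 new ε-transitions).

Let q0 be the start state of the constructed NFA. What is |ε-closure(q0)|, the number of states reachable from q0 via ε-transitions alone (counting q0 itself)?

9

Compute the ε-closure size of each fragment's start state recursively; a symbol fragment's start has no outgoing ε-edge, so its closure is just itself (size 1).
  b ∪ c — C = 1 + 1 + 1 = 3 (the new accept is not ε-reachable since no branch accepts ε)
  (b ∪ c)a — same as the first factor's closure: C = 3
  a ∪ (b ∪ c)a ∪ d ∪ c — C = 1 + 1 + 3 + 1 + 1 = 7 (the new accept is not ε-reachable since no branch accepts ε)
  (a ∪ (b ∪ c)a ∪ d ∪ c)* — the star's fresh start ε-reaches both the body's start and the fresh accept: C = 2 + 7 = 9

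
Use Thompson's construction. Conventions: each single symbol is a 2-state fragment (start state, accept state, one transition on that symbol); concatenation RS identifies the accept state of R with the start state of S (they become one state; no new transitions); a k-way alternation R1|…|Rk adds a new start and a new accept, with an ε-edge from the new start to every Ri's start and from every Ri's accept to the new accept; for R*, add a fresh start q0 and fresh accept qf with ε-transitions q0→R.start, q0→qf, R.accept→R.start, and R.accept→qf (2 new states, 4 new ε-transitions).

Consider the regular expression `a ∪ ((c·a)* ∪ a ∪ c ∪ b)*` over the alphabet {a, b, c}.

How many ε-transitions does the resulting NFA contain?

By structural recursion:
Each of the 6 symbol leaves contributes 0 ε-transitions.
  c·a — 0 ε-transitions
  (c·a)* — 4 ε-transitions
  (c·a)* ∪ a ∪ c ∪ b — 12 ε-transitions
  ((c·a)* ∪ a ∪ c ∪ b)* — 16 ε-transitions
  a ∪ ((c·a)* ∪ a ∪ c ∪ b)* — 20 ε-transitions

20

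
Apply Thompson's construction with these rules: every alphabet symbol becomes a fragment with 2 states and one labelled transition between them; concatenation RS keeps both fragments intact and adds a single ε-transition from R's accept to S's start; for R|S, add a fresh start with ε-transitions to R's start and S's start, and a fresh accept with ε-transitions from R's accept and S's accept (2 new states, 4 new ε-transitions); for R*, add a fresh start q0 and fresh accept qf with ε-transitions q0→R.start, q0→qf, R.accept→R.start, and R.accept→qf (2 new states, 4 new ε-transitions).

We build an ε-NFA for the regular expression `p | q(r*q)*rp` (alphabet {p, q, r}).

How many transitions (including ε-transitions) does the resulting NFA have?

22

Recursing over subexpressions:
Each of the 6 symbol leaves contributes 1 transition (1 symbol, 0 ε).
  r* = 5 transitions (1 symbol, 4 ε)
  r*q = 7 transitions (2 symbol, 5 ε)
  (r*q)* = 11 transitions (2 symbol, 9 ε)
  q(r*q)*rp = 17 transitions (5 symbol, 12 ε)
  p | q(r*q)*rp = 22 transitions (6 symbol, 16 ε)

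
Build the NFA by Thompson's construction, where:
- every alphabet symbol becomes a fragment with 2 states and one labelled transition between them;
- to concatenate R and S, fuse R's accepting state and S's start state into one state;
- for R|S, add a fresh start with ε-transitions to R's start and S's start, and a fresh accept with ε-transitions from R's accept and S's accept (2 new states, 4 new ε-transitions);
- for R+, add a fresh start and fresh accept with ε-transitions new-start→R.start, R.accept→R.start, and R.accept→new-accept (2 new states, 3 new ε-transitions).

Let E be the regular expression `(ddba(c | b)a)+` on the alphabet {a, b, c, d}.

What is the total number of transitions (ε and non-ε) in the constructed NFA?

Bottom-up over the parse tree:
Each of the 7 symbol leaves contributes 1 transition (1 symbol, 0 ε).
  c | b → 6 transitions (2 symbol, 4 ε)
  ddba(c | b)a → 11 transitions (7 symbol, 4 ε)
  (ddba(c | b)a)+ → 14 transitions (7 symbol, 7 ε)

14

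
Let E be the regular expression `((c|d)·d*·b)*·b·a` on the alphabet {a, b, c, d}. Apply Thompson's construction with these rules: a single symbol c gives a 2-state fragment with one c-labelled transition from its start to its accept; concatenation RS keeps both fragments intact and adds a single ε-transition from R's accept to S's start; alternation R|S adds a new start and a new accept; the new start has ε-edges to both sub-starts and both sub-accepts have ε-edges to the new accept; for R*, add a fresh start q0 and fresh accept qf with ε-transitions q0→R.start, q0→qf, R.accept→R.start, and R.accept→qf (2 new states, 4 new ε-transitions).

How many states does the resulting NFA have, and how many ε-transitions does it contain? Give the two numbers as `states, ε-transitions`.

Recursing over subexpressions:
Each of the 6 symbol leaves contributes 2 states and 0 ε-transitions.
  c|d : 6 states, 4 ε-transitions
  d* : 4 states, 4 ε-transitions
  (c|d)·d*·b : 12 states, 10 ε-transitions
  ((c|d)·d*·b)* : 14 states, 14 ε-transitions
  ((c|d)·d*·b)*·b·a : 18 states, 16 ε-transitions

18, 16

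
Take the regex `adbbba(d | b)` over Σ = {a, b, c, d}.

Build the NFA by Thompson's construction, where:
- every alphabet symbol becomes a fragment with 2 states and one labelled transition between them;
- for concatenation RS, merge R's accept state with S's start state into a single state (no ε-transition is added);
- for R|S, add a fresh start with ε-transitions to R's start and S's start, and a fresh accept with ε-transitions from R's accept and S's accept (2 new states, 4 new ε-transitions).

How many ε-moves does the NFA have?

4

Recursing over subexpressions:
Each of the 8 symbol leaves contributes 0 ε-transitions.
  d | b → 4 ε-transitions
  adbbba(d | b) → 4 ε-transitions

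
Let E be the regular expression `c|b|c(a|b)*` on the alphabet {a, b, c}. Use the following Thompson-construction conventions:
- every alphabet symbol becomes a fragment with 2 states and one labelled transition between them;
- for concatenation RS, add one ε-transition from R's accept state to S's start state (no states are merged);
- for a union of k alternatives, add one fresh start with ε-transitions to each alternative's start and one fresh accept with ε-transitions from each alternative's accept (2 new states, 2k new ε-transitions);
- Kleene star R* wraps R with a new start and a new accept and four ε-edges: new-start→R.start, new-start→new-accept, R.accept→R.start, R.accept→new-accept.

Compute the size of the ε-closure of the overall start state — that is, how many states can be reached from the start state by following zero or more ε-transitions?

4

Let C(F) = |ε-closure(F.start)| within fragment F, and note whether F accepts ε. Symbol fragments have C = 1 and do not accept ε. Then:
  a|b : new start ε-reaches every alternative's start; none of them accept ε, so the new accept is not reached: |ε-closure| = 1 + 1 + 1 = 3
  (a|b)* : the star's fresh start ε-reaches both the body's start and the fresh accept: |ε-closure| = 2 + 3 = 5
  c(a|b)* : same as the first factor's closure: |ε-closure| = 1
  c|b|c(a|b)* : |ε-closure| = 1 + 1 + 1 + 1 = 4 (the new accept is not ε-reachable since no branch accepts ε)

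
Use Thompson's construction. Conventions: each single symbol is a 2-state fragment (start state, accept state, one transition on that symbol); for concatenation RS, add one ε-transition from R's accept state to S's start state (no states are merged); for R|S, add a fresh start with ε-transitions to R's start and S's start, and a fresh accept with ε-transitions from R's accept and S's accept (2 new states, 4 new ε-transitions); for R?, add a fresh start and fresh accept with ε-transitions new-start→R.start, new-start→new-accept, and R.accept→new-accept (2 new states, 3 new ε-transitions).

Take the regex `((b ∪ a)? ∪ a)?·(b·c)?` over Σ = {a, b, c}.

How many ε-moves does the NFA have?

19

By structural recursion:
Each of the 5 symbol leaves contributes 0 ε-transitions.
  b ∪ a → 4 ε-transitions
  (b ∪ a)? → 7 ε-transitions
  (b ∪ a)? ∪ a → 11 ε-transitions
  ((b ∪ a)? ∪ a)? → 14 ε-transitions
  b·c → 1 ε-transition
  (b·c)? → 4 ε-transitions
  ((b ∪ a)? ∪ a)?·(b·c)? → 19 ε-transitions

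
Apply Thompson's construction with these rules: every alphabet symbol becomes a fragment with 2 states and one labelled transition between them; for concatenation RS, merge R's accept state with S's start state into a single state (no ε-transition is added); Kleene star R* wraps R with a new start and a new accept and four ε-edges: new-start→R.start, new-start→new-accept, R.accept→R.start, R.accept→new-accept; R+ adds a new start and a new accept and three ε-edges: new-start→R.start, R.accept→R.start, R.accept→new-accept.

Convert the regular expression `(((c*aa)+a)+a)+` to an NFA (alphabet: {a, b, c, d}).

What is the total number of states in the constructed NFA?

14

Building bottom-up:
Each of the 5 symbol leaves contributes a 2-state fragment.
  c* = 4 states
  c*aa = 6 states
  (c*aa)+ = 8 states
  (c*aa)+a = 9 states
  ((c*aa)+a)+ = 11 states
  ((c*aa)+a)+a = 12 states
  (((c*aa)+a)+a)+ = 14 states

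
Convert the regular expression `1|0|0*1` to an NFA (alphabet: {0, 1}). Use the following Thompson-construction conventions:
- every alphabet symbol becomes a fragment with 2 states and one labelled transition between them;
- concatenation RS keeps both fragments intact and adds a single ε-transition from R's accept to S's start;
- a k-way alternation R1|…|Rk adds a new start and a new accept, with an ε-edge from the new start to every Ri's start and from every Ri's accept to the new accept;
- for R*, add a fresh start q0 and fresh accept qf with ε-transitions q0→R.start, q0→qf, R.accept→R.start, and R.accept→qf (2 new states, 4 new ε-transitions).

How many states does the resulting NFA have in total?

12

By structural recursion:
Each of the 4 symbol leaves contributes a 2-state fragment.
  0* → 4 states
  0*1 → 6 states
  1|0|0*1 → 12 states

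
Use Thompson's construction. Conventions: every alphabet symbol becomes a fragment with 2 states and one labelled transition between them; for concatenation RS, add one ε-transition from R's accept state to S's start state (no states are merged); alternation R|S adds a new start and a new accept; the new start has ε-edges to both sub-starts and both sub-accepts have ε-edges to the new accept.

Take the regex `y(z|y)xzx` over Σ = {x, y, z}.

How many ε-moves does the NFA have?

Building bottom-up:
Each of the 6 symbol leaves contributes 0 ε-transitions.
  z|y → 4 ε-transitions
  y(z|y)xzx → 8 ε-transitions

8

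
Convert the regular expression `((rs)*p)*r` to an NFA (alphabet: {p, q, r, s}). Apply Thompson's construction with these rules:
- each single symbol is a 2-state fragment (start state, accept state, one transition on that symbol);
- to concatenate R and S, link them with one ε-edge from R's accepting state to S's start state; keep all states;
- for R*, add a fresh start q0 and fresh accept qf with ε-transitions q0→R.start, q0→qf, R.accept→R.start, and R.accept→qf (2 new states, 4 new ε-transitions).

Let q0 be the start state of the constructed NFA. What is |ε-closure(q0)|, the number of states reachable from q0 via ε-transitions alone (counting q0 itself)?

7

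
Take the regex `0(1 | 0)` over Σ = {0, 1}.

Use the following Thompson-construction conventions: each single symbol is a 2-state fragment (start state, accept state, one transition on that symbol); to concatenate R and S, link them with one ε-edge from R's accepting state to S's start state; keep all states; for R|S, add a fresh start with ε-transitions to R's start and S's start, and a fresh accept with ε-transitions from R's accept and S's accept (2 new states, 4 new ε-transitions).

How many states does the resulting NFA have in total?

8

By structural recursion:
Each of the 3 symbol leaves contributes a 2-state fragment.
  1 | 0 → 6 states
  0(1 | 0) → 8 states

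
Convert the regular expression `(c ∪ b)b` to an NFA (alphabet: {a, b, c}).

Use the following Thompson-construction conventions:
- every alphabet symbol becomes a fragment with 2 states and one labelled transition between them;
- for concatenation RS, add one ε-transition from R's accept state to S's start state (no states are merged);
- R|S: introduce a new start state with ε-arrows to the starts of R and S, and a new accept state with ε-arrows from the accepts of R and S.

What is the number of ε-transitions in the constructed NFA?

5

Bottom-up over the parse tree:
Each of the 3 symbol leaves contributes 0 ε-transitions.
  c ∪ b = 4 ε-transitions
  (c ∪ b)b = 5 ε-transitions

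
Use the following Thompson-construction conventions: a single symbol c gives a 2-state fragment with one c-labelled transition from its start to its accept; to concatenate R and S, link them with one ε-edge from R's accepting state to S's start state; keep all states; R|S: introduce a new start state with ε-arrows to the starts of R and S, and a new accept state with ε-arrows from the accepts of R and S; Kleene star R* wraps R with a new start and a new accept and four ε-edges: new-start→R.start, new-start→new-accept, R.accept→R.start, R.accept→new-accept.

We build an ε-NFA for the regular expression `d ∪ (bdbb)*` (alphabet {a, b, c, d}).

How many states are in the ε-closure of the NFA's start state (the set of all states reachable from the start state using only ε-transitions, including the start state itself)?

Let C(F) = |ε-closure(F.start)| within fragment F, and note whether F accepts ε. Symbol fragments have C = 1 and do not accept ε. Then:
  bdbb → same as the first factor's closure: C = 1
  (bdbb)* → C = 1 (new start) + 1 (body) + 1 (new accept) = 3
  d ∪ (bdbb)* → C = 1 (new start) + (1 + 3) + 1 (new accept, since some branch ε-reaches its own accept) = 6

6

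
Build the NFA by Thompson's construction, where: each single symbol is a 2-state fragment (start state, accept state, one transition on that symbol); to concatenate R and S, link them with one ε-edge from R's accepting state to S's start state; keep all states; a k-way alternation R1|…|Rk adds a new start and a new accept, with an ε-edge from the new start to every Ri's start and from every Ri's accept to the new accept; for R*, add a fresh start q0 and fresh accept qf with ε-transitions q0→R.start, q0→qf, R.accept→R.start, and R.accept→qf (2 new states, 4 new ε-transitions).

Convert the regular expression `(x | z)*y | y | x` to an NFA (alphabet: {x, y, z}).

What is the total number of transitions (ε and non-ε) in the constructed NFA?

20

Building bottom-up:
Each of the 5 symbol leaves contributes 1 transition (1 symbol, 0 ε).
  x | z : 6 transitions (2 symbol, 4 ε)
  (x | z)* : 10 transitions (2 symbol, 8 ε)
  (x | z)*y : 12 transitions (3 symbol, 9 ε)
  (x | z)*y | y | x : 20 transitions (5 symbol, 15 ε)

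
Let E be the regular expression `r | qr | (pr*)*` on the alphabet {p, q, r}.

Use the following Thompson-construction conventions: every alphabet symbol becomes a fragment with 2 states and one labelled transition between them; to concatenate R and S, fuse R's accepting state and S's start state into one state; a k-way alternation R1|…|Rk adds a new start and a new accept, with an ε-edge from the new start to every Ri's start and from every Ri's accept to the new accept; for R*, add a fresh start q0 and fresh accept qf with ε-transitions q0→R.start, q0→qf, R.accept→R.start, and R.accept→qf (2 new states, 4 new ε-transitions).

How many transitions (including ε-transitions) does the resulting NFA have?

19

Per subexpression:
Each of the 5 symbol leaves contributes 1 transition (1 symbol, 0 ε).
  qr — 2 transitions (2 symbol, 0 ε)
  r* — 5 transitions (1 symbol, 4 ε)
  pr* — 6 transitions (2 symbol, 4 ε)
  (pr*)* — 10 transitions (2 symbol, 8 ε)
  r | qr | (pr*)* — 19 transitions (5 symbol, 14 ε)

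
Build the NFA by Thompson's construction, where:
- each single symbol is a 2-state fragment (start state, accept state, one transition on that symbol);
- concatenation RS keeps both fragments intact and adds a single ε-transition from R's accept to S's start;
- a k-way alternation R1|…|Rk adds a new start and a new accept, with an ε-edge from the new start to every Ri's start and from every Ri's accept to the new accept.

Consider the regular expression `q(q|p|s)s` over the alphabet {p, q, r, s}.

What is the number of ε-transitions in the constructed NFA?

8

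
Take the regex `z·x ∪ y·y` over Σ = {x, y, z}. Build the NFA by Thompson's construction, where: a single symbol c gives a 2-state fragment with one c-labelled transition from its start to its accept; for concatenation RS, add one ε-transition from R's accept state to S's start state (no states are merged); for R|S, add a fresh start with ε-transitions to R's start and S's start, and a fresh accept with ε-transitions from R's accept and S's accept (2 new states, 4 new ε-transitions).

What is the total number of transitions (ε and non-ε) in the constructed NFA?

10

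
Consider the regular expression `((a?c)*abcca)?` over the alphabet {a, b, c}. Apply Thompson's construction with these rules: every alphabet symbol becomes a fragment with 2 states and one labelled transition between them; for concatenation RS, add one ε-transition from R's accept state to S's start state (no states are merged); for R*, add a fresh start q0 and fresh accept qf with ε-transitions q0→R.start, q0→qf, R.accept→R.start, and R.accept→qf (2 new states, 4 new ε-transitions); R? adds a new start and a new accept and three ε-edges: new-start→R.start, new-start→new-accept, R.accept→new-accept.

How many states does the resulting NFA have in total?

20

Bottom-up over the parse tree:
Each of the 7 symbol leaves contributes a 2-state fragment.
  a? = 4 states
  a?c = 6 states
  (a?c)* = 8 states
  (a?c)*abcca = 18 states
  ((a?c)*abcca)? = 20 states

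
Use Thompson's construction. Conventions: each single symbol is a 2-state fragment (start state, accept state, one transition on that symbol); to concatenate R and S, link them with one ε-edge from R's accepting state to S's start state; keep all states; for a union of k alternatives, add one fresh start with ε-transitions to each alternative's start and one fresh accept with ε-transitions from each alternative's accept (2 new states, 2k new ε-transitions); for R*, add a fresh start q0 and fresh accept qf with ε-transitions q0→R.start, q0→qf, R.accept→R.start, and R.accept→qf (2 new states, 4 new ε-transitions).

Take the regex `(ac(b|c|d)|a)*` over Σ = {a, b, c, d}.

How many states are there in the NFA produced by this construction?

18

Building bottom-up:
Each of the 6 symbol leaves contributes a 2-state fragment.
  b|c|d — 8 states
  ac(b|c|d) — 12 states
  ac(b|c|d)|a — 16 states
  (ac(b|c|d)|a)* — 18 states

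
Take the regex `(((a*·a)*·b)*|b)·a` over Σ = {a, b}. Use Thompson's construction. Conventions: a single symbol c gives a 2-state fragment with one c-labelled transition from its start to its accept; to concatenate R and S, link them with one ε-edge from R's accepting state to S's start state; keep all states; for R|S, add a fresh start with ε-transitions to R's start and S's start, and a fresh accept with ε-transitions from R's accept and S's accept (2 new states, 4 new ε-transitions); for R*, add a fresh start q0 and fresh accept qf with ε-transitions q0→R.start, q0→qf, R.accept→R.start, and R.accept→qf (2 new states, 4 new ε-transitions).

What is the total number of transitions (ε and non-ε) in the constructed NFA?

By structural recursion:
Each of the 5 symbol leaves contributes 1 transition (1 symbol, 0 ε).
  a* : 5 transitions (1 symbol, 4 ε)
  a*·a : 7 transitions (2 symbol, 5 ε)
  (a*·a)* : 11 transitions (2 symbol, 9 ε)
  (a*·a)*·b : 13 transitions (3 symbol, 10 ε)
  ((a*·a)*·b)* : 17 transitions (3 symbol, 14 ε)
  ((a*·a)*·b)*|b : 22 transitions (4 symbol, 18 ε)
  (((a*·a)*·b)*|b)·a : 24 transitions (5 symbol, 19 ε)

24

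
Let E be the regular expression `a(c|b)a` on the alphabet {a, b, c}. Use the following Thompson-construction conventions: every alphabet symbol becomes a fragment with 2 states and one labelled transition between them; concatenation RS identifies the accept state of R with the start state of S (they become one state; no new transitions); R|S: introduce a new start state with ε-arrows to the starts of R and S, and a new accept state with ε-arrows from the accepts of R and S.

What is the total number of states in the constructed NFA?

Bottom-up over the parse tree:
Each of the 4 symbol leaves contributes a 2-state fragment.
  c|b = 6 states
  a(c|b)a = 8 states

8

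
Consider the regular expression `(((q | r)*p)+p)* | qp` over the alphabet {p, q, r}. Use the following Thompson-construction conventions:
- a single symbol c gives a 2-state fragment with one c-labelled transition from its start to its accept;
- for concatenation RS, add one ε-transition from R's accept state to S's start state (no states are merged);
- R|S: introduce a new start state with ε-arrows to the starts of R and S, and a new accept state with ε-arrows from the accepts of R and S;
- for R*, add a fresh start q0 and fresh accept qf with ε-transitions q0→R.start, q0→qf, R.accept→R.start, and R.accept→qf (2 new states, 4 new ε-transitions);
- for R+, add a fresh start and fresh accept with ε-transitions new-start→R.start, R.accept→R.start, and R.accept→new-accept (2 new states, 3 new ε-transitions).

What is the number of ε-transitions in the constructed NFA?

22

Bottom-up over the parse tree:
Each of the 6 symbol leaves contributes 0 ε-transitions.
  q | r : 4 ε-transitions
  (q | r)* : 8 ε-transitions
  (q | r)*p : 9 ε-transitions
  ((q | r)*p)+ : 12 ε-transitions
  ((q | r)*p)+p : 13 ε-transitions
  (((q | r)*p)+p)* : 17 ε-transitions
  qp : 1 ε-transition
  (((q | r)*p)+p)* | qp : 22 ε-transitions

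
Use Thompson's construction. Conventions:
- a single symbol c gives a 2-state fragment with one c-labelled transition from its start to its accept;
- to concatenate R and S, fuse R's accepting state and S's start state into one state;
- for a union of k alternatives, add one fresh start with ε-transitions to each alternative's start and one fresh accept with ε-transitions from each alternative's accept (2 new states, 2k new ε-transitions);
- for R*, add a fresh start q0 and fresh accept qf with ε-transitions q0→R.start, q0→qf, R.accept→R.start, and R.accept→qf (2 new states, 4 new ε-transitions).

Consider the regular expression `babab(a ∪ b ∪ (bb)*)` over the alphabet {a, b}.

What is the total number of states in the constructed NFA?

16

Per subexpression:
Each of the 9 symbol leaves contributes a 2-state fragment.
  bb → 3 states
  (bb)* → 5 states
  a ∪ b ∪ (bb)* → 11 states
  babab(a ∪ b ∪ (bb)*) → 16 states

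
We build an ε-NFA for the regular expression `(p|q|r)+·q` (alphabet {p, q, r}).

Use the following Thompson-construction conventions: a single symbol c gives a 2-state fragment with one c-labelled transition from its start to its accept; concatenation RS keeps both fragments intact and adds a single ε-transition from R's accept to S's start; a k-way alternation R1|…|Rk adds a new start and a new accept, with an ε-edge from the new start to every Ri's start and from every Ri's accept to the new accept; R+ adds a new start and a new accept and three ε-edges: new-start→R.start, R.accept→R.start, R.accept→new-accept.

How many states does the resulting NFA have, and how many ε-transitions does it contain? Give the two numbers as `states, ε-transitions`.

12, 10

Building bottom-up:
Each of the 4 symbol leaves contributes 2 states and 0 ε-transitions.
  p|q|r : 8 states, 6 ε-transitions
  (p|q|r)+ : 10 states, 9 ε-transitions
  (p|q|r)+·q : 12 states, 10 ε-transitions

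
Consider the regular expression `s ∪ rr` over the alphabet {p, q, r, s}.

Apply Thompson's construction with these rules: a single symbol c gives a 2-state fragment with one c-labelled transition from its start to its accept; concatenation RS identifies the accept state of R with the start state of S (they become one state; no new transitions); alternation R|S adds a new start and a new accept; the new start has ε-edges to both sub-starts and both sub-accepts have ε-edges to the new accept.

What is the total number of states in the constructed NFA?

7

Bottom-up over the parse tree:
Each of the 3 symbol leaves contributes a 2-state fragment.
  rr : 3 states
  s ∪ rr : 7 states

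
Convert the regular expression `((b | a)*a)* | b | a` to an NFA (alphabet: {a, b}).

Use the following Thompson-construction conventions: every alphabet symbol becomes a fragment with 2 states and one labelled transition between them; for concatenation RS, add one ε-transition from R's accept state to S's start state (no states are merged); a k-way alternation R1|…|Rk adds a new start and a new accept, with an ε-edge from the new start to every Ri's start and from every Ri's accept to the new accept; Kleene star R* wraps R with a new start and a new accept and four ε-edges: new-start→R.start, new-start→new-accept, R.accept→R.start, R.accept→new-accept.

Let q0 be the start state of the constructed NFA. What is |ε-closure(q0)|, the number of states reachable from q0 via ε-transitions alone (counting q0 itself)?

12

Compute the ε-closure size of each fragment's start state recursively; a symbol fragment's start has no outgoing ε-edge, so its closure is just itself (size 1).
  b | a : |closure| = 1 + 1 + 1 = 3 (the new accept is not ε-reachable since no branch accepts ε)
  (b | a)* : new start has ε-edges to the inner start and to the new accept, so |closure| = 2 + 3 = 5
  (b | a)*a : the left operand accepts ε, so the closure extends into the next operand (via the concat ε-link); |closure| = 5 + 1 = 6
  ((b | a)*a)* : |closure| = 1 (new start) + 6 (body) + 1 (new accept) = 8
  ((b | a)*a)* | b | a : new start ε-reaches every alternative's start; at least one alternative accepts ε, so the union's new accept is reached too: |closure| = 1 + 8 + 1 + 1 + 1 = 12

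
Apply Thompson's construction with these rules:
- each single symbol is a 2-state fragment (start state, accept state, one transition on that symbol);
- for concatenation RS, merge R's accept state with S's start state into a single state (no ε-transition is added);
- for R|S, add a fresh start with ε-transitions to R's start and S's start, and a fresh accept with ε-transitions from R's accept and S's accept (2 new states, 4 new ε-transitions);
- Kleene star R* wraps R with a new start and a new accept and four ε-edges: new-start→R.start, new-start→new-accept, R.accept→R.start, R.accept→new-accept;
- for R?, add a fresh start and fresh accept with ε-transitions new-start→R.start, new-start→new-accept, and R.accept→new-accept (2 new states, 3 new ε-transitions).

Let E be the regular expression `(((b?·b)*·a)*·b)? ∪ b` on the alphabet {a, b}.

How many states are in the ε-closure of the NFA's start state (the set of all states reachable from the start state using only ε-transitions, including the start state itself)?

Let C(F) = |ε-closure(F.start)| within fragment F, and note whether F accepts ε. Symbol fragments have C = 1 and do not accept ε. Then:
  b? — |closure| = 1 (new start) + 1 (body) + 1 (new accept, via ε) = 3
  b?·b — |closure| = 3 + (1−1) = 3 (closure spills across the concat boundary because the left factor accepts ε)
  (b?·b)* — new start has ε-edges to the inner start and to the new accept, so |closure| = 2 + 3 = 5
  (b?·b)*·a — the left operand accepts ε, so the closure extends into the next operand (the shared merged state is already counted); |closure| = 5 + (1−1) = 5
  ((b?·b)*·a)* — |closure| = 1 (new start) + 5 (body) + 1 (new accept) = 7
  ((b?·b)*·a)*·b — the left operand accepts ε, so the closure extends into the next operand (the shared merged state is already counted); |closure| = 7 + (1−1) = 7
  (((b?·b)*·a)*·b)? — |closure| = 1 (new start) + 7 (body) + 1 (new accept, via ε) = 9
  (((b?·b)*·a)*·b)? ∪ b — new start ε-reaches every alternative's start; at least one alternative accepts ε, so the union's new accept is reached too: |closure| = 1 + 9 + 1 + 1 = 12

12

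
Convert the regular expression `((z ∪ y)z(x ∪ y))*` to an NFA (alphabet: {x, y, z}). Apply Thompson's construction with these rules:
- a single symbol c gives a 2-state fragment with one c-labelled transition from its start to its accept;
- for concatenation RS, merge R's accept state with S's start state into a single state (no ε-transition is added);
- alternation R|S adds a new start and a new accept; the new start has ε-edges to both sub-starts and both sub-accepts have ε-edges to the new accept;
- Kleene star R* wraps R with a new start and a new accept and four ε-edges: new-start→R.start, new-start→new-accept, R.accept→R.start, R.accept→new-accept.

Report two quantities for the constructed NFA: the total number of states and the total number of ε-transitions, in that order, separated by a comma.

14, 12

Per subexpression:
Each of the 5 symbol leaves contributes 2 states and 0 ε-transitions.
  z ∪ y → 6 states, 4 ε-transitions
  x ∪ y → 6 states, 4 ε-transitions
  (z ∪ y)z(x ∪ y) → 12 states, 8 ε-transitions
  ((z ∪ y)z(x ∪ y))* → 14 states, 12 ε-transitions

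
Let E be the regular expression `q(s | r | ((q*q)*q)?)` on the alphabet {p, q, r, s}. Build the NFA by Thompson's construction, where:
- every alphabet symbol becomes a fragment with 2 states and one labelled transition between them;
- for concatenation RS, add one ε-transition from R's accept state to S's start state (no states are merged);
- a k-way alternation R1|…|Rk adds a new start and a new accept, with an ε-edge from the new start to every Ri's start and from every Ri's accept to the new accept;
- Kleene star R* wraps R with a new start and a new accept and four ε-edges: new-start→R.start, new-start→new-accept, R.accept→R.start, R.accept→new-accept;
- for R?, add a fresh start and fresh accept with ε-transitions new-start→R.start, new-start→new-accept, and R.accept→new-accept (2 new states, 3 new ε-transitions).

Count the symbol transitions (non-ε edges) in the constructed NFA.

6

Bottom-up over the parse tree:
Each of the 6 symbol leaves contributes exactly 1 symbol transition.
  q* = 1 symbol transition
  q*q = 2 symbol transitions
  (q*q)* = 2 symbol transitions
  (q*q)*q = 3 symbol transitions
  ((q*q)*q)? = 3 symbol transitions
  s | r | ((q*q)*q)? = 5 symbol transitions
  q(s | r | ((q*q)*q)?) = 6 symbol transitions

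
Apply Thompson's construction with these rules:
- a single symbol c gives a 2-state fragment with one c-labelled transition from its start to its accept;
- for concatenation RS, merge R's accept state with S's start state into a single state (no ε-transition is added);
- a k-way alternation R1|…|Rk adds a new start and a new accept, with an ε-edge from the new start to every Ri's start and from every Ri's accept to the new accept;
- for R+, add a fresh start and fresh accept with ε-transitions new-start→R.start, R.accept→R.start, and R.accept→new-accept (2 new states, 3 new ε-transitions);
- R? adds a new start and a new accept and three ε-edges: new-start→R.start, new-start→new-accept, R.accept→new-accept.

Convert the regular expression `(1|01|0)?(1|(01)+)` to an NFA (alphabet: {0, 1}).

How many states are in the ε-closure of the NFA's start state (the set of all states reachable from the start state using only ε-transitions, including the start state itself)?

9

Compute the ε-closure size of each fragment's start state recursively; a symbol fragment's start has no outgoing ε-edge, so its closure is just itself (size 1).
  01 — |closure| equals the left operand's closure size = 1 (its accept is not ε-reachable, so the closure stops there)
  1|01|0 — new start ε-reaches every alternative's start; none of them accept ε, so the new accept is not reached: |closure| = 1 + 1 + 1 + 1 = 4
  (1|01|0)? — |closure| = 1 (new start) + 4 (body) + 1 (new accept, via ε) = 6
  01 — same as the first factor's closure: |closure| = 1
  (01)+ — |closure| = 1 + 1 = 2 (the body doesn't accept ε, so the new accept is not reached)
  1|(01)+ — |closure| = 1 + 1 + 2 = 4 (the new accept is not ε-reachable since no branch accepts ε)
  (1|01|0)?(1|(01)+) — |closure| = 6 + (4−1) = 9 (closure spills across the concat boundary because the left factor accepts ε)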